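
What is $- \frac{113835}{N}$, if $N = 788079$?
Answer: $- \frac{37945}{262693} \approx -0.14445$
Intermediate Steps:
$- \frac{113835}{N} = - \frac{113835}{788079} = \left(-113835\right) \frac{1}{788079} = - \frac{37945}{262693}$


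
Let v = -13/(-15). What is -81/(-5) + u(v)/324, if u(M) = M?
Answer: 15749/972 ≈ 16.203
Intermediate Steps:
v = 13/15 (v = -13*(-1/15) = 13/15 ≈ 0.86667)
-81/(-5) + u(v)/324 = -81/(-5) + (13/15)/324 = -81*(-⅕) + (13/15)*(1/324) = 81/5 + 13/4860 = 15749/972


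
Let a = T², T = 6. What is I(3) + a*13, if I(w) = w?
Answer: 471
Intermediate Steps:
a = 36 (a = 6² = 36)
I(3) + a*13 = 3 + 36*13 = 3 + 468 = 471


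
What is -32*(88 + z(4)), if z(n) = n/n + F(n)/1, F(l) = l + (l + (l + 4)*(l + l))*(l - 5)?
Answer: -800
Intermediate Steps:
F(l) = l + (-5 + l)*(l + 2*l*(4 + l)) (F(l) = l + (l + (4 + l)*(2*l))*(-5 + l) = l + (l + 2*l*(4 + l))*(-5 + l) = l + (-5 + l)*(l + 2*l*(4 + l)))
z(n) = 1 + n*(-44 - n + 2*n**2) (z(n) = n/n + (n*(-44 - n + 2*n**2))/1 = 1 + (n*(-44 - n + 2*n**2))*1 = 1 + n*(-44 - n + 2*n**2))
-32*(88 + z(4)) = -32*(88 + (1 - 1*4*(44 + 4 - 2*4**2))) = -32*(88 + (1 - 1*4*(44 + 4 - 2*16))) = -32*(88 + (1 - 1*4*(44 + 4 - 32))) = -32*(88 + (1 - 1*4*16)) = -32*(88 + (1 - 64)) = -32*(88 - 63) = -32*25 = -800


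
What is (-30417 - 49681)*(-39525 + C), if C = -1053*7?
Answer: 3756275808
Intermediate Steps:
C = -7371
(-30417 - 49681)*(-39525 + C) = (-30417 - 49681)*(-39525 - 7371) = -80098*(-46896) = 3756275808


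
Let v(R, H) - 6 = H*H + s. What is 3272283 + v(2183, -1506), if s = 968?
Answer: 5541293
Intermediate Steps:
v(R, H) = 974 + H**2 (v(R, H) = 6 + (H*H + 968) = 6 + (H**2 + 968) = 6 + (968 + H**2) = 974 + H**2)
3272283 + v(2183, -1506) = 3272283 + (974 + (-1506)**2) = 3272283 + (974 + 2268036) = 3272283 + 2269010 = 5541293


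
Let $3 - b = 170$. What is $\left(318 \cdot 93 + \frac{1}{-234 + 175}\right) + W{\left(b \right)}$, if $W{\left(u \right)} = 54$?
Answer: $\frac{1748051}{59} \approx 29628.0$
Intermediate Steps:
$b = -167$ ($b = 3 - 170 = -167$)
$\left(318 \cdot 93 + \frac{1}{-234 + 175}\right) + W{\left(b \right)} = \left(318 \cdot 93 + \frac{1}{-234 + 175}\right) + 54 = \left(29574 + \frac{1}{-59}\right) + 54 = \left(29574 - \frac{1}{59}\right) + 54 = \frac{1744865}{59} + 54 = \frac{1748051}{59}$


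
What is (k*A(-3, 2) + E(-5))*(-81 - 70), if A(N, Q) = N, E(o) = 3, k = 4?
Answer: 1359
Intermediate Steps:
(k*A(-3, 2) + E(-5))*(-81 - 70) = (4*(-3) + 3)*(-81 - 70) = (-12 + 3)*(-151) = -9*(-151) = 1359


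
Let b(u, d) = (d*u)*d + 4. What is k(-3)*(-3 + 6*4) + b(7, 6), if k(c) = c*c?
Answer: 445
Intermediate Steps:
b(u, d) = 4 + u*d² (b(u, d) = u*d² + 4 = 4 + u*d²)
k(c) = c²
k(-3)*(-3 + 6*4) + b(7, 6) = (-3)²*(-3 + 6*4) + (4 + 7*6²) = 9*(-3 + 24) + (4 + 7*36) = 9*21 + (4 + 252) = 189 + 256 = 445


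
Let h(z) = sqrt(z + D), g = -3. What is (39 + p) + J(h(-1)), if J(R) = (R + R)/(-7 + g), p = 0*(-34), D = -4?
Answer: 39 - I*sqrt(5)/5 ≈ 39.0 - 0.44721*I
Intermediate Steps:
h(z) = sqrt(-4 + z) (h(z) = sqrt(z - 4) = sqrt(-4 + z))
p = 0
J(R) = -R/5 (J(R) = (R + R)/(-7 - 3) = (2*R)/(-10) = (2*R)*(-1/10) = -R/5)
(39 + p) + J(h(-1)) = (39 + 0) - sqrt(-4 - 1)/5 = 39 - I*sqrt(5)/5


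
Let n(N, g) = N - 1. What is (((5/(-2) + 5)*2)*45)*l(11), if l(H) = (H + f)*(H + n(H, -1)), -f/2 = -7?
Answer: 118125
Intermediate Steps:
f = 14 (f = -2*(-7) = 14)
n(N, g) = -1 + N
l(H) = (-1 + 2*H)*(14 + H) (l(H) = (H + 14)*(H + (-1 + H)) = (14 + H)*(-1 + 2*H) = (-1 + 2*H)*(14 + H))
(((5/(-2) + 5)*2)*45)*l(11) = (((5/(-2) + 5)*2)*45)*(-14 + 2*11**2 + 27*11) = (((5*(-1/2) + 5)*2)*45)*(-14 + 2*121 + 297) = (((-5/2 + 5)*2)*45)*(-14 + 242 + 297) = (((5/2)*2)*45)*525 = (5*45)*525 = 225*525 = 118125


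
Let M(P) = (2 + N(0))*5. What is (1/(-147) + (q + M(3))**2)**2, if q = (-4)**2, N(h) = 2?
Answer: 36294441121/21609 ≈ 1.6796e+6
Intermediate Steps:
M(P) = 20 (M(P) = (2 + 2)*5 = 4*5 = 20)
q = 16
(1/(-147) + (q + M(3))**2)**2 = (1/(-147) + (16 + 20)**2)**2 = (-1/147 + 36**2)**2 = (-1/147 + 1296)**2 = (190511/147)**2 = 36294441121/21609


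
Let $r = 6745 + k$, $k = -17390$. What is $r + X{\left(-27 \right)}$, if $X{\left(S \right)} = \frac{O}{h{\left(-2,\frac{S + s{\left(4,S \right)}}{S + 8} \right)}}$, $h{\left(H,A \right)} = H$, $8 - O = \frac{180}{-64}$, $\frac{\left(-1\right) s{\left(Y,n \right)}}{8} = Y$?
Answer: $- \frac{340813}{32} \approx -10650.0$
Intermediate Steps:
$s{\left(Y,n \right)} = - 8 Y$
$O = \frac{173}{16}$ ($O = 8 - \frac{180}{-64} = 8 - 180 \left(- \frac{1}{64}\right) = 8 - - \frac{45}{16} = 8 + \frac{45}{16} = \frac{173}{16} \approx 10.813$)
$r = -10645$ ($r = 6745 - 17390 = -10645$)
$X{\left(S \right)} = - \frac{173}{32}$ ($X{\left(S \right)} = \frac{173}{16 \left(-2\right)} = \frac{173}{16} \left(- \frac{1}{2}\right) = - \frac{173}{32}$)
$r + X{\left(-27 \right)} = -10645 - \frac{173}{32} = - \frac{340813}{32}$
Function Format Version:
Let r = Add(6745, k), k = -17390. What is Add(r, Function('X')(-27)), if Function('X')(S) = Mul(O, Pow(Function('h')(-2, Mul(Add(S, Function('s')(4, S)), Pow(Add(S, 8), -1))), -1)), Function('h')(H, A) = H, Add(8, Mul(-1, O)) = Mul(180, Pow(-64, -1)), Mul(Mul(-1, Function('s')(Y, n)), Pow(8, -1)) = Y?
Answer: Rational(-340813, 32) ≈ -10650.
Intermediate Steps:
Function('s')(Y, n) = Mul(-8, Y)
O = Rational(173, 16) (O = Add(8, Mul(-1, Mul(180, Pow(-64, -1)))) = Add(8, Mul(-1, Mul(180, Rational(-1, 64)))) = Add(8, Mul(-1, Rational(-45, 16))) = Add(8, Rational(45, 16)) = Rational(173, 16) ≈ 10.813)
r = -10645 (r = Add(6745, -17390) = -10645)
Function('X')(S) = Rational(-173, 32) (Function('X')(S) = Mul(Rational(173, 16), Pow(-2, -1)) = Mul(Rational(173, 16), Rational(-1, 2)) = Rational(-173, 32))
Add(r, Function('X')(-27)) = Add(-10645, Rational(-173, 32)) = Rational(-340813, 32)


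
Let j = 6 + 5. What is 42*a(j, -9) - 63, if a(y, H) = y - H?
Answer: 777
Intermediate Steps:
j = 11
42*a(j, -9) - 63 = 42*(11 - 1*(-9)) - 63 = 42*(11 + 9) - 63 = 42*20 - 63 = 840 - 63 = 777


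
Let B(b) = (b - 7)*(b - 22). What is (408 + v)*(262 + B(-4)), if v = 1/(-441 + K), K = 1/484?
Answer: 47722174480/213443 ≈ 2.2358e+5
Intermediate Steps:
K = 1/484 ≈ 0.0020661
B(b) = (-22 + b)*(-7 + b) (B(b) = (-7 + b)*(-22 + b) = (-22 + b)*(-7 + b))
v = -484/213443 (v = 1/(-441 + 1/484) = 1/(-213443/484) = -484/213443 ≈ -0.0022676)
(408 + v)*(262 + B(-4)) = (408 - 484/213443)*(262 + (154 + (-4)² - 29*(-4))) = 87084260*(262 + (154 + 16 + 116))/213443 = 87084260*(262 + 286)/213443 = (87084260/213443)*548 = 47722174480/213443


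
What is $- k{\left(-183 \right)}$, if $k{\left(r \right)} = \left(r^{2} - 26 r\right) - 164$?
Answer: $-38083$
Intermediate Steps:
$k{\left(r \right)} = -164 + r^{2} - 26 r$
$- k{\left(-183 \right)} = - (-164 + \left(-183\right)^{2} - -4758) = - (-164 + 33489 + 4758) = \left(-1\right) 38083 = -38083$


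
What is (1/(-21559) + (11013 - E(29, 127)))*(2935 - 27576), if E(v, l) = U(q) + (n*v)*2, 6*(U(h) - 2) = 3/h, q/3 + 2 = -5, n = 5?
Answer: -239206232110355/905478 ≈ -2.6418e+8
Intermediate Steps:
q = -21 (q = -6 + 3*(-5) = -6 - 15 = -21)
U(h) = 2 + 1/(2*h) (U(h) = 2 + (3/h)/6 = 2 + 1/(2*h))
E(v, l) = 83/42 + 10*v (E(v, l) = (2 + (½)/(-21)) + (5*v)*2 = (2 + (½)*(-1/21)) + 10*v = (2 - 1/42) + 10*v = 83/42 + 10*v)
(1/(-21559) + (11013 - E(29, 127)))*(2935 - 27576) = (1/(-21559) + (11013 - (83/42 + 10*29)))*(2935 - 27576) = (-1/21559 + (11013 - (83/42 + 290)))*(-24641) = (-1/21559 + (11013 - 1*12263/42))*(-24641) = (-1/21559 + (11013 - 12263/42))*(-24641) = (-1/21559 + 450283/42)*(-24641) = (9707651155/905478)*(-24641) = -239206232110355/905478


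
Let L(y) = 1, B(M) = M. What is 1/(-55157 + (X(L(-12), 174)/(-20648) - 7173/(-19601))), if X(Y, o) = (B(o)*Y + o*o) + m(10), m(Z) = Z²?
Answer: -202360724/11161835804891 ≈ -1.8130e-5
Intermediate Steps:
X(Y, o) = 100 + o² + Y*o (X(Y, o) = (o*Y + o*o) + 10² = (Y*o + o²) + 100 = (o² + Y*o) + 100 = 100 + o² + Y*o)
1/(-55157 + (X(L(-12), 174)/(-20648) - 7173/(-19601))) = 1/(-55157 + ((100 + 174² + 1*174)/(-20648) - 7173/(-19601))) = 1/(-55157 + ((100 + 30276 + 174)*(-1/20648) - 7173*(-1/19601))) = 1/(-55157 + (30550*(-1/20648) + 7173/19601)) = 1/(-55157 + (-15275/10324 + 7173/19601)) = 1/(-55157 - 225351223/202360724) = 1/(-11161835804891/202360724) = -202360724/11161835804891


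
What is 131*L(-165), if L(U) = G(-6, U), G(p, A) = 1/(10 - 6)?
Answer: 131/4 ≈ 32.750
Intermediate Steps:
G(p, A) = 1/4
L(U) = 1/4
131*L(-165) = 131*(1/4) = 131/4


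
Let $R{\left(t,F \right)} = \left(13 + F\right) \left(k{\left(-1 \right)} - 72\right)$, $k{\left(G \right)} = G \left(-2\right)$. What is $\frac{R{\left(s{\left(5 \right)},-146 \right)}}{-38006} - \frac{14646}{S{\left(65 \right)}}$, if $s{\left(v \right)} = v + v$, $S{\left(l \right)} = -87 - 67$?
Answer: $\frac{138800534}{1463231} \approx 94.859$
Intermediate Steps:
$k{\left(G \right)} = - 2 G$
$S{\left(l \right)} = -154$ ($S{\left(l \right)} = -87 - 67 = -154$)
$s{\left(v \right)} = 2 v$
$R{\left(t,F \right)} = -910 - 70 F$ ($R{\left(t,F \right)} = \left(13 + F\right) \left(\left(-2\right) \left(-1\right) - 72\right) = \left(13 + F\right) \left(2 - 72\right) = \left(13 + F\right) \left(-70\right) = -910 - 70 F$)
$\frac{R{\left(s{\left(5 \right)},-146 \right)}}{-38006} - \frac{14646}{S{\left(65 \right)}} = \frac{-910 - -10220}{-38006} - \frac{14646}{-154} = \left(-910 + 10220\right) \left(- \frac{1}{38006}\right) - - \frac{7323}{77} = 9310 \left(- \frac{1}{38006}\right) + \frac{7323}{77} = - \frac{4655}{19003} + \frac{7323}{77} = \frac{138800534}{1463231}$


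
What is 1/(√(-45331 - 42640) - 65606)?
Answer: -65606/4304235207 - I*√87971/4304235207 ≈ -1.5242e-5 - 6.8909e-8*I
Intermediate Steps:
1/(√(-45331 - 42640) - 65606) = 1/(√(-87971) - 65606) = 1/(I*√87971 - 65606) = 1/(-65606 + I*√87971)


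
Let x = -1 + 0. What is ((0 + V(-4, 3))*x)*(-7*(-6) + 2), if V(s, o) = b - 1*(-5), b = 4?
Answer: -396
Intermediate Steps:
V(s, o) = 9 (V(s, o) = 4 - 1*(-5) = 4 + 5 = 9)
x = -1
((0 + V(-4, 3))*x)*(-7*(-6) + 2) = ((0 + 9)*(-1))*(-7*(-6) + 2) = (9*(-1))*(42 + 2) = -9*44 = -396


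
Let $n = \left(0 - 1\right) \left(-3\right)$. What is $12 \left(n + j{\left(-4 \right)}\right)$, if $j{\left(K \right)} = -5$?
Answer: $-24$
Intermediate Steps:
$n = 3$ ($n = \left(-1\right) \left(-3\right) = 3$)
$12 \left(n + j{\left(-4 \right)}\right) = 12 \left(3 - 5\right) = 12 \left(-2\right) = -24$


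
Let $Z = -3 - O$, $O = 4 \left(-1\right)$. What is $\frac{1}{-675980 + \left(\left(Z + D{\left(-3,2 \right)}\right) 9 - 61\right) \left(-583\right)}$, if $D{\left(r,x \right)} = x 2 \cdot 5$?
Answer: $- \frac{1}{750604} \approx -1.3323 \cdot 10^{-6}$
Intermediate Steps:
$O = -4$
$D{\left(r,x \right)} = 10 x$ ($D{\left(r,x \right)} = 2 x 5 = 10 x$)
$Z = 1$ ($Z = -3 - -4 = -3 + 4 = 1$)
$\frac{1}{-675980 + \left(\left(Z + D{\left(-3,2 \right)}\right) 9 - 61\right) \left(-583\right)} = \frac{1}{-675980 + \left(\left(1 + 10 \cdot 2\right) 9 - 61\right) \left(-583\right)} = \frac{1}{-675980 + \left(\left(1 + 20\right) 9 - 61\right) \left(-583\right)} = \frac{1}{-675980 + \left(21 \cdot 9 - 61\right) \left(-583\right)} = \frac{1}{-675980 + \left(189 - 61\right) \left(-583\right)} = \frac{1}{-675980 + 128 \left(-583\right)} = \frac{1}{-675980 - 74624} = \frac{1}{-750604} = - \frac{1}{750604}$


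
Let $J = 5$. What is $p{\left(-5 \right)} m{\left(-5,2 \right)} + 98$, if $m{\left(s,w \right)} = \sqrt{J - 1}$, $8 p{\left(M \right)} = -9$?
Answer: $\frac{383}{4} \approx 95.75$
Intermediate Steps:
$p{\left(M \right)} = - \frac{9}{8}$ ($p{\left(M \right)} = \frac{1}{8} \left(-9\right) = - \frac{9}{8}$)
$m{\left(s,w \right)} = 2$ ($m{\left(s,w \right)} = \sqrt{5 - 1} = \sqrt{4} = 2$)
$p{\left(-5 \right)} m{\left(-5,2 \right)} + 98 = \left(- \frac{9}{8}\right) 2 + 98 = - \frac{9}{4} + 98 = \frac{383}{4}$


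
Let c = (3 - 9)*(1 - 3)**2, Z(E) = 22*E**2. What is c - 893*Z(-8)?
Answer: -1257368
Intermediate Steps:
c = -24 (c = -6*(-2)**2 = -6*4 = -24)
c - 893*Z(-8) = -24 - 19646*(-8)**2 = -24 - 19646*64 = -24 - 893*1408 = -24 - 1257344 = -1257368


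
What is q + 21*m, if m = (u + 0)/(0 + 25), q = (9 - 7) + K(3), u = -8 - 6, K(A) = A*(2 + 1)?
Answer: -19/25 ≈ -0.76000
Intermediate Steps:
K(A) = 3*A (K(A) = A*3 = 3*A)
u = -14
q = 11 (q = (9 - 7) + 3*3 = 2 + 9 = 11)
m = -14/25 (m = (-14 + 0)/(0 + 25) = -14/25 ≈ -0.56000)
q + 21*m = 11 + 21*(-14/25) = 11 - 294/25 = -19/25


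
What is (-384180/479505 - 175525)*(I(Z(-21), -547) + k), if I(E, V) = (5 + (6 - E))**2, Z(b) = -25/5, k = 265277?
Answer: -1489914501796971/31967 ≈ -4.6608e+10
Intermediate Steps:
Z(b) = -5 (Z(b) = -25*1/5 = -5)
I(E, V) = (11 - E)**2
(-384180/479505 - 175525)*(I(Z(-21), -547) + k) = (-384180/479505 - 175525)*((-11 - 5)**2 + 265277) = (-384180*1/479505 - 175525)*((-16)**2 + 265277) = (-25612/31967 - 175525)*(256 + 265277) = -5611033287/31967*265533 = -1489914501796971/31967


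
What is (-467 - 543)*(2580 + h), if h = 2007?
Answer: -4632870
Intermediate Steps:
(-467 - 543)*(2580 + h) = (-467 - 543)*(2580 + 2007) = -1010*4587 = -4632870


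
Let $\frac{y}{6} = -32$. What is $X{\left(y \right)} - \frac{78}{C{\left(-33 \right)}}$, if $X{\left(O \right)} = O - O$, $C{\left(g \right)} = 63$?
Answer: $- \frac{26}{21} \approx -1.2381$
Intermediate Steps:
$y = -192$ ($y = 6 \left(-32\right) = -192$)
$X{\left(O \right)} = 0$
$X{\left(y \right)} - \frac{78}{C{\left(-33 \right)}} = 0 - \frac{78}{63} = 0 - \frac{26}{21} = - \frac{26}{21}$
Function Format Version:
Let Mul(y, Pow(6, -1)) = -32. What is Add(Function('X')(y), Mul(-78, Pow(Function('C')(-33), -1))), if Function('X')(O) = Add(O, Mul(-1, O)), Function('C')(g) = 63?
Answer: Rational(-26, 21) ≈ -1.2381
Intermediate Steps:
y = -192 (y = Mul(6, -32) = -192)
Function('X')(O) = 0
Add(Function('X')(y), Mul(-78, Pow(Function('C')(-33), -1))) = Add(0, Mul(-78, Pow(63, -1))) = Add(0, Mul(-78, Rational(1, 63))) = Add(0, Rational(-26, 21)) = Rational(-26, 21)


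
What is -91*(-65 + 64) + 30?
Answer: 121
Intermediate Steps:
-91*(-65 + 64) + 30 = -91*(-1) + 30 = 91 + 30 = 121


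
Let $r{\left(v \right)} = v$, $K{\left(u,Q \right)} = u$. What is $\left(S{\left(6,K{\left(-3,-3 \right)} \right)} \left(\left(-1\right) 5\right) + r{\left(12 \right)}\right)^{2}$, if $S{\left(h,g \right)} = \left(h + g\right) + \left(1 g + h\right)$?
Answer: $324$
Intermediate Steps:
$S{\left(h,g \right)} = 2 g + 2 h$ ($S{\left(h,g \right)} = \left(g + h\right) + \left(g + h\right) = 2 g + 2 h$)
$\left(S{\left(6,K{\left(-3,-3 \right)} \right)} \left(\left(-1\right) 5\right) + r{\left(12 \right)}\right)^{2} = \left(\left(2 \left(-3\right) + 2 \cdot 6\right) \left(\left(-1\right) 5\right) + 12\right)^{2} = \left(\left(-6 + 12\right) \left(-5\right) + 12\right)^{2} = \left(6 \left(-5\right) + 12\right)^{2} = \left(-30 + 12\right)^{2} = \left(-18\right)^{2} = 324$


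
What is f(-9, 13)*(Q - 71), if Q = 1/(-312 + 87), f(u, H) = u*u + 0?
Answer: -143784/25 ≈ -5751.4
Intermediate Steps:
f(u, H) = u**2 (f(u, H) = u**2 + 0 = u**2)
Q = -1/225 (Q = 1/(-225) = -1/225 ≈ -0.0044444)
f(-9, 13)*(Q - 71) = (-9)**2*(-1/225 - 71) = 81*(-15976/225) = -143784/25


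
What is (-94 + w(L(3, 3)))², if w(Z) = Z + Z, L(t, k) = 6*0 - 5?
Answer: 10816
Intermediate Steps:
L(t, k) = -5 (L(t, k) = 0 - 5 = -5)
w(Z) = 2*Z
(-94 + w(L(3, 3)))² = (-94 + 2*(-5))² = (-94 - 10)² = (-104)² = 10816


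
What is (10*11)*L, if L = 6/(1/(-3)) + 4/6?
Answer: -5720/3 ≈ -1906.7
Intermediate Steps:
L = -52/3 (L = 6/(-⅓) + 4*(⅙) = 6*(-3) + ⅔ = -18 + ⅔ = -52/3 ≈ -17.333)
(10*11)*L = (10*11)*(-52/3) = 110*(-52/3) = -5720/3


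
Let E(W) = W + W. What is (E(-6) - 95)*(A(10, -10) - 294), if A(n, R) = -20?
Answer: 33598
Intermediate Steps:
E(W) = 2*W
(E(-6) - 95)*(A(10, -10) - 294) = (2*(-6) - 95)*(-20 - 294) = (-12 - 95)*(-314) = -107*(-314) = 33598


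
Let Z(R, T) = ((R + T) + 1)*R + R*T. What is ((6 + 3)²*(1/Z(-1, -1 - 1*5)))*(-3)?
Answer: -81/4 ≈ -20.250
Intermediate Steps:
Z(R, T) = R*T + R*(1 + R + T) (Z(R, T) = (1 + R + T)*R + R*T = R*(1 + R + T) + R*T = R*T + R*(1 + R + T))
((6 + 3)²*(1/Z(-1, -1 - 1*5)))*(-3) = ((6 + 3)²*(1/(-(1 - 1 + 2*(-1 - 1*5)))))*(-3) = (9²*(1/(-(1 - 1 + 2*(-1 - 5)))))*(-3) = (81*(1/(-(1 - 1 + 2*(-6)))))*(-3) = (81*(1/(-(1 - 1 - 12))))*(-3) = (81*(1/(-1*(-12))))*(-3) = (81*(1/12))*(-3) = (27/4)*(-3) = -81/4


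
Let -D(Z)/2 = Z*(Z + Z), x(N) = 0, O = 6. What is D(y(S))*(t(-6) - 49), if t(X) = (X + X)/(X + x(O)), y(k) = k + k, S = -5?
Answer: 18800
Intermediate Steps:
y(k) = 2*k
t(X) = 2 (t(X) = (X + X)/(X + 0) = (2*X)/X = 2)
D(Z) = -4*Z² (D(Z) = -2*Z*(Z + Z) = -2*Z*2*Z = -4*Z²)
D(y(S))*(t(-6) - 49) = (-4*(2*(-5))²)*(2 - 49) = -4*(-10)²*(-47) = -4*100*(-47) = -400*(-47) = 18800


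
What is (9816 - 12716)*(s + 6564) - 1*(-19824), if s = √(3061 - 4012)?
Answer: -19015776 - 2900*I*√951 ≈ -1.9016e+7 - 89431.0*I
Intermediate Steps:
s = I*√951 (s = √(-951) = I*√951 ≈ 30.838*I)
(9816 - 12716)*(s + 6564) - 1*(-19824) = (9816 - 12716)*(I*√951 + 6564) - 1*(-19824) = -2900*(6564 + I*√951) + 19824 = (-19035600 - 2900*I*√951) + 19824 = -19015776 - 2900*I*√951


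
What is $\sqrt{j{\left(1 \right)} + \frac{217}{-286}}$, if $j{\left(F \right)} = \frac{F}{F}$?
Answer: $\frac{\sqrt{19734}}{286} \approx 0.49118$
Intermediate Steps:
$j{\left(F \right)} = 1$
$\sqrt{j{\left(1 \right)} + \frac{217}{-286}} = \sqrt{1 + \frac{217}{-286}} = \sqrt{1 + 217 \left(- \frac{1}{286}\right)} = \sqrt{1 - \frac{217}{286}} = \sqrt{\frac{69}{286}} = \frac{\sqrt{19734}}{286}$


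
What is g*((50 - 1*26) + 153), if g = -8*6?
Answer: -8496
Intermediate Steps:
g = -48
g*((50 - 1*26) + 153) = -48*((50 - 1*26) + 153) = -48*((50 - 26) + 153) = -48*(24 + 153) = -48*177 = -8496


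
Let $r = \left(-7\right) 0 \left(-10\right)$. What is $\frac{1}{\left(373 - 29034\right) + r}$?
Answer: $- \frac{1}{28661} \approx -3.4891 \cdot 10^{-5}$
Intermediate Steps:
$r = 0$ ($r = 0 \left(-10\right) = 0$)
$\frac{1}{\left(373 - 29034\right) + r} = \frac{1}{\left(373 - 29034\right) + 0} = \frac{1}{-28661 + 0} = \frac{1}{-28661} = - \frac{1}{28661}$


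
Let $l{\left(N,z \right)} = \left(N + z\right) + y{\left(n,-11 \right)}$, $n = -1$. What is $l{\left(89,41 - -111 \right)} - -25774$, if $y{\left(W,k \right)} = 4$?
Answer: $26019$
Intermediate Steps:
$l{\left(N,z \right)} = 4 + N + z$ ($l{\left(N,z \right)} = \left(N + z\right) + 4 = 4 + N + z$)
$l{\left(89,41 - -111 \right)} - -25774 = \left(4 + 89 + \left(41 - -111\right)\right) - -25774 = \left(4 + 89 + \left(41 + 111\right)\right) + 25774 = \left(4 + 89 + 152\right) + 25774 = 245 + 25774 = 26019$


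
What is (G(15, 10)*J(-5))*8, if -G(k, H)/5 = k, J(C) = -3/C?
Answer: -360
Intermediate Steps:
G(k, H) = -5*k
(G(15, 10)*J(-5))*8 = ((-5*15)*(-3/(-5)))*8 = -(-225)*(-1)/5*8 = -75*⅗*8 = -45*8 = -360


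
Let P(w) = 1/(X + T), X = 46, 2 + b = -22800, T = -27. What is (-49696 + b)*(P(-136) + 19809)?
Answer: -27286217256/19 ≈ -1.4361e+9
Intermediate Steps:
b = -22802 (b = -2 - 22800 = -22802)
P(w) = 1/19 (P(w) = 1/(46 - 27) = 1/19)
(-49696 + b)*(P(-136) + 19809) = (-49696 - 22802)*(1/19 + 19809) = -72498*376372/19 = -27286217256/19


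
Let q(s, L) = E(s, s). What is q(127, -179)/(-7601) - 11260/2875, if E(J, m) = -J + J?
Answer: -2252/575 ≈ -3.9165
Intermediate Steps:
E(J, m) = 0
q(s, L) = 0
q(127, -179)/(-7601) - 11260/2875 = 0/(-7601) - 11260/2875 = 0*(-1/7601) - 11260*1/2875 = 0 - 2252/575 = -2252/575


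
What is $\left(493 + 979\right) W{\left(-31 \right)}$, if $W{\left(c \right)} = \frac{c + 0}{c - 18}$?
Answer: $\frac{45632}{49} \approx 931.27$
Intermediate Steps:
$W{\left(c \right)} = \frac{c}{-18 + c}$
$\left(493 + 979\right) W{\left(-31 \right)} = \left(493 + 979\right) \left(- \frac{31}{-18 - 31}\right) = 1472 \left(- \frac{31}{-49}\right) = 1472 \left(\left(-31\right) \left(- \frac{1}{49}\right)\right) = 1472 \cdot \frac{31}{49} = \frac{45632}{49}$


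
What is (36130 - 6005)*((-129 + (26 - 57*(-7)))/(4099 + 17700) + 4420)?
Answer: 2902600264500/21799 ≈ 1.3315e+8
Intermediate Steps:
(36130 - 6005)*((-129 + (26 - 57*(-7)))/(4099 + 17700) + 4420) = 30125*((-129 + (26 + 399))/21799 + 4420) = 30125*((-129 + 425)*(1/21799) + 4420) = 30125*(296*(1/21799) + 4420) = 30125*(296/21799 + 4420) = 30125*(96351876/21799) = 2902600264500/21799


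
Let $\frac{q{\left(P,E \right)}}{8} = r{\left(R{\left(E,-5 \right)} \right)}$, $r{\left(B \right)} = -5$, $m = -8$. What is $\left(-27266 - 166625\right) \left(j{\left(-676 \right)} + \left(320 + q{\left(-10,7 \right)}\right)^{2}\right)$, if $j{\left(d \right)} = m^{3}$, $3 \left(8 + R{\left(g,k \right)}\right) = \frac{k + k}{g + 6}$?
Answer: $-15101782208$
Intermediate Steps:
$R{\left(g,k \right)} = -8 + \frac{2 k}{3 \left(6 + g\right)}$ ($R{\left(g,k \right)} = -8 + \frac{\left(k + k\right) \frac{1}{g + 6}}{3} = -8 + \frac{2 k \frac{1}{6 + g}}{3} = -8 + \frac{2 k}{3 \left(6 + g\right)}$)
$q{\left(P,E \right)} = -40$ ($q{\left(P,E \right)} = 8 \left(-5\right) = -40$)
$j{\left(d \right)} = -512$ ($j{\left(d \right)} = \left(-8\right)^{3} = -512$)
$\left(-27266 - 166625\right) \left(j{\left(-676 \right)} + \left(320 + q{\left(-10,7 \right)}\right)^{2}\right) = \left(-27266 - 166625\right) \left(-512 + \left(320 - 40\right)^{2}\right) = - 193891 \left(-512 + 280^{2}\right) = - 193891 \left(-512 + 78400\right) = \left(-193891\right) 77888 = -15101782208$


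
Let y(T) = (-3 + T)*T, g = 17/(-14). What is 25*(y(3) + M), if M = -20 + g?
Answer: -7425/14 ≈ -530.36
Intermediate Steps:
g = -17/14 (g = 17*(-1/14) = -17/14 ≈ -1.2143)
M = -297/14 (M = -20 - 17/14 = -297/14 ≈ -21.214)
y(T) = T*(-3 + T)
25*(y(3) + M) = 25*(3*(-3 + 3) - 297/14) = 25*(3*0 - 297/14) = 25*(0 - 297/14) = 25*(-297/14) = -7425/14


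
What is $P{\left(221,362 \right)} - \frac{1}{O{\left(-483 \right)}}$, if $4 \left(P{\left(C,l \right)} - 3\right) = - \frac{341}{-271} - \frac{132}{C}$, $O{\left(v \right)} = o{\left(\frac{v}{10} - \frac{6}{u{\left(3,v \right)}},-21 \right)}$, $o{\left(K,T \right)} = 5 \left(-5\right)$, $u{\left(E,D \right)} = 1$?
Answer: $\frac{19196589}{5989100} \approx 3.2053$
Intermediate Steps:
$o{\left(K,T \right)} = -25$
$O{\left(v \right)} = -25$
$P{\left(C,l \right)} = \frac{3593}{1084} - \frac{33}{C}$ ($P{\left(C,l \right)} = 3 + \frac{- \frac{341}{-271} - \frac{132}{C}}{4} = 3 + \frac{\left(-341\right) \left(- \frac{1}{271}\right) - \frac{132}{C}}{4} = 3 + \frac{\frac{341}{271} - \frac{132}{C}}{4} = 3 + \left(\frac{341}{1084} - \frac{33}{C}\right) = \frac{3593}{1084} - \frac{33}{C}$)
$P{\left(221,362 \right)} - \frac{1}{O{\left(-483 \right)}} = \left(\frac{3593}{1084} - \frac{33}{221}\right) - \frac{1}{-25} = \left(\frac{3593}{1084} - \frac{33}{221}\right) - - \frac{1}{25} = \left(\frac{3593}{1084} - \frac{33}{221}\right) + \frac{1}{25} = \frac{758281}{239564} + \frac{1}{25} = \frac{19196589}{5989100}$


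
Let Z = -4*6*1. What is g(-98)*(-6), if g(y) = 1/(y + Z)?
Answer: 3/61 ≈ 0.049180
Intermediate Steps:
Z = -24 (Z = -24*1 = -24)
g(y) = 1/(-24 + y) (g(y) = 1/(y - 24) = 1/(-24 + y))
g(-98)*(-6) = -6/(-24 - 98) = -6/(-122) = -1/122*(-6) = 3/61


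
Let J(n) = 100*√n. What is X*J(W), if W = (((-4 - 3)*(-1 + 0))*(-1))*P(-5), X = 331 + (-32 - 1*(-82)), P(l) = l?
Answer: 38100*√35 ≈ 2.2540e+5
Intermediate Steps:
X = 381 (X = 331 + (-32 + 82) = 331 + 50 = 381)
W = 35 (W = (((-4 - 3)*(-1 + 0))*(-1))*(-5) = (-7*(-1)*(-1))*(-5) = (7*(-1))*(-5) = -7*(-5) = 35)
X*J(W) = 381*(100*√35) = 38100*√35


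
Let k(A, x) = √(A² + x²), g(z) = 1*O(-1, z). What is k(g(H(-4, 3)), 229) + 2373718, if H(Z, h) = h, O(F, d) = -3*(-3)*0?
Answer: 2373947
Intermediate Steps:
O(F, d) = 0 (O(F, d) = 9*0 = 0)
g(z) = 0 (g(z) = 1*0 = 0)
k(g(H(-4, 3)), 229) + 2373718 = √(0² + 229²) + 2373718 = √(0 + 52441) + 2373718 = √52441 + 2373718 = 229 + 2373718 = 2373947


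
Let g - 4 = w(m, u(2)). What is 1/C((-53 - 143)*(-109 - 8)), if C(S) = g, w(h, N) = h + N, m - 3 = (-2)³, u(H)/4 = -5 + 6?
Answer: ⅓ ≈ 0.33333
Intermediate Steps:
u(H) = 4 (u(H) = 4*(-5 + 6) = 4*1 = 4)
m = -5 (m = 3 + (-2)³ = 3 - 8 = -5)
w(h, N) = N + h
g = 3 (g = 4 + (4 - 5) = 4 - 1 = 3)
C(S) = 3
1/C((-53 - 143)*(-109 - 8)) = 1/3 = ⅓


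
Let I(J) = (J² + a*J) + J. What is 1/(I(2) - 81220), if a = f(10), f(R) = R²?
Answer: -1/81014 ≈ -1.2344e-5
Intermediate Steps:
a = 100 (a = 10² = 100)
I(J) = J² + 101*J (I(J) = (J² + 100*J) + J = J² + 101*J)
1/(I(2) - 81220) = 1/(2*(101 + 2) - 81220) = 1/(2*103 - 81220) = 1/(206 - 81220) = 1/(-81014) = -1/81014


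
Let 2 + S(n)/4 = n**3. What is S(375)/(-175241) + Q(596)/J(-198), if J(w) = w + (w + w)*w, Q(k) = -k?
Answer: -749887531498/622981755 ≈ -1203.7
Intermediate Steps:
J(w) = w + 2*w**2 (J(w) = w + (2*w)*w = w + 2*w**2)
S(n) = -8 + 4*n**3
S(375)/(-175241) + Q(596)/J(-198) = (-8 + 4*375**3)/(-175241) + (-1*596)/((-198*(1 + 2*(-198)))) = (-8 + 4*52734375)*(-1/175241) - 596*(-1/(198*(1 - 396))) = (-8 + 210937500)*(-1/175241) - 596/((-198*(-395))) = 210937492*(-1/175241) - 596/78210 = -210937492/175241 - 596*1/78210 = -210937492/175241 - 298/39105 = -749887531498/622981755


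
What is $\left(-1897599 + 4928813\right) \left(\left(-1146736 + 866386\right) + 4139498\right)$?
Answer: $11697903445672$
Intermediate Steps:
$\left(-1897599 + 4928813\right) \left(\left(-1146736 + 866386\right) + 4139498\right) = 3031214 \left(-280350 + 4139498\right) = 3031214 \cdot 3859148 = 11697903445672$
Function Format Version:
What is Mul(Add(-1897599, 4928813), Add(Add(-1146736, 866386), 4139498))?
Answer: 11697903445672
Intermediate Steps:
Mul(Add(-1897599, 4928813), Add(Add(-1146736, 866386), 4139498)) = Mul(3031214, Add(-280350, 4139498)) = Mul(3031214, 3859148) = 11697903445672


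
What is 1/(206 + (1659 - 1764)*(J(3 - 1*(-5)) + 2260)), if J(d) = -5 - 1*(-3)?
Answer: -1/236884 ≈ -4.2215e-6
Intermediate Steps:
J(d) = -2 (J(d) = -5 + 3 = -2)
1/(206 + (1659 - 1764)*(J(3 - 1*(-5)) + 2260)) = 1/(206 + (1659 - 1764)*(-2 + 2260)) = 1/(206 - 105*2258) = 1/(206 - 237090) = 1/(-236884) = -1/236884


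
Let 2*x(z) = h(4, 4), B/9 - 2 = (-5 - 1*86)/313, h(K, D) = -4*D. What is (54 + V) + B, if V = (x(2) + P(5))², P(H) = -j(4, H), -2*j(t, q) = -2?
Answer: 47070/313 ≈ 150.38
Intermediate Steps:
j(t, q) = 1 (j(t, q) = -½*(-2) = 1)
B = 4815/313 (B = 18 + 9*((-5 - 1*86)/313) = 18 + 9*((-5 - 86)*(1/313)) = 18 + 9*(-91*1/313) = 18 + 9*(-91/313) = 18 - 819/313 = 4815/313 ≈ 15.383)
x(z) = -8 (x(z) = (-4*4)/2 = (½)*(-16) = -8)
P(H) = -1 (P(H) = -1*1 = -1)
V = 81 (V = (-8 - 1)² = (-9)² = 81)
(54 + V) + B = (54 + 81) + 4815/313 = 135 + 4815/313 = 47070/313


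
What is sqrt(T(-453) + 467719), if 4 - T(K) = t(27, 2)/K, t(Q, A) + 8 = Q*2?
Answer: sqrt(95980989945)/453 ≈ 683.90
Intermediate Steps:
t(Q, A) = -8 + 2*Q (t(Q, A) = -8 + Q*2 = -8 + 2*Q)
T(K) = 4 - 46/K (T(K) = 4 - (-8 + 2*27)/K = 4 - (-8 + 54)/K = 4 - 46/K)
sqrt(T(-453) + 467719) = sqrt((4 - 46/(-453)) + 467719) = sqrt((4 - 46*(-1/453)) + 467719) = sqrt((4 + 46/453) + 467719) = sqrt(1858/453 + 467719) = sqrt(211878565/453) = sqrt(95980989945)/453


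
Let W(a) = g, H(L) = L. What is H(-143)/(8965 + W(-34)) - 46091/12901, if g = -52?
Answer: -412653926/114986613 ≈ -3.5887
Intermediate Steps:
W(a) = -52
H(-143)/(8965 + W(-34)) - 46091/12901 = -143/(8965 - 52) - 46091/12901 = -143/8913 - 46091*1/12901 = -143*1/8913 - 46091/12901 = -143/8913 - 46091/12901 = -412653926/114986613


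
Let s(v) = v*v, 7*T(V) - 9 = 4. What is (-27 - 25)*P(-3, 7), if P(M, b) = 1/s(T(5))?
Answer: -196/13 ≈ -15.077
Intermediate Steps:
T(V) = 13/7 (T(V) = 9/7 + (1/7)*4 = 9/7 + 4/7 = 13/7)
s(v) = v**2
P(M, b) = 49/169 (P(M, b) = 1/((13/7)**2) = 1/(169/49) = 49/169)
(-27 - 25)*P(-3, 7) = (-27 - 25)*(49/169) = -52*49/169 = -196/13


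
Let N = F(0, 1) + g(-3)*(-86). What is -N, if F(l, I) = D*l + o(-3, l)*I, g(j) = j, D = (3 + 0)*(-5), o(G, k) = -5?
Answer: -253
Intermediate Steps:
D = -15 (D = 3*(-5) = -15)
F(l, I) = -15*l - 5*I
N = 253 (N = (-15*0 - 5*1) - 3*(-86) = (0 - 5) + 258 = -5 + 258 = 253)
-N = -1*253 = -253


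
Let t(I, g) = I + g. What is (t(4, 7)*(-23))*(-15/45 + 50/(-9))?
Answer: 13409/9 ≈ 1489.9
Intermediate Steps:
(t(4, 7)*(-23))*(-15/45 + 50/(-9)) = ((4 + 7)*(-23))*(-15/45 + 50/(-9)) = (11*(-23))*(-15*1/45 + 50*(-1/9)) = -253*(-1/3 - 50/9) = -253*(-53/9) = 13409/9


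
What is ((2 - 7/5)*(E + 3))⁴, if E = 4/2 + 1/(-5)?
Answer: 26873856/390625 ≈ 68.797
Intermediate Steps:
E = 9/5 (E = 4*(½) + 1*(-⅕) = 2 - ⅕ = 9/5 ≈ 1.8000)
((2 - 7/5)*(E + 3))⁴ = ((2 - 7/5)*(9/5 + 3))⁴ = ((2 - 7*⅕)*(24/5))⁴ = ((2 - 7/5)*(24/5))⁴ = ((⅗)*(24/5))⁴ = (72/25)⁴ = 26873856/390625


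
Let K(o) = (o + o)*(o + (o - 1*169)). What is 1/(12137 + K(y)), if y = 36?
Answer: 1/5153 ≈ 0.00019406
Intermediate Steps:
K(o) = 2*o*(-169 + 2*o) (K(o) = (2*o)*(o + (o - 169)) = (2*o)*(o + (-169 + o)) = (2*o)*(-169 + 2*o) = 2*o*(-169 + 2*o))
1/(12137 + K(y)) = 1/(12137 + 2*36*(-169 + 2*36)) = 1/(12137 + 2*36*(-169 + 72)) = 1/(12137 + 2*36*(-97)) = 1/(12137 - 6984) = 1/5153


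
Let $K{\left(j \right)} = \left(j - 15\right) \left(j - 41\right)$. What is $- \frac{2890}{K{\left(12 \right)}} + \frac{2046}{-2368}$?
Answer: $- \frac{3510761}{103008} \approx -34.082$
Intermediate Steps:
$K{\left(j \right)} = \left(-41 + j\right) \left(-15 + j\right)$ ($K{\left(j \right)} = \left(-15 + j\right) \left(-41 + j\right) = \left(-41 + j\right) \left(-15 + j\right)$)
$- \frac{2890}{K{\left(12 \right)}} + \frac{2046}{-2368} = - \frac{2890}{615 + 12^{2} - 672} + \frac{2046}{-2368} = - \frac{2890}{615 + 144 - 672} + 2046 \left(- \frac{1}{2368}\right) = - \frac{2890}{87} - \frac{1023}{1184} = - \frac{3510761}{103008}$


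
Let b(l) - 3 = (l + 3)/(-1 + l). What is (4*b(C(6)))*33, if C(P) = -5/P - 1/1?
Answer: 5808/17 ≈ 341.65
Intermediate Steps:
C(P) = -1 - 5/P (C(P) = -5/P - 1*1 = -5/P - 1 = -1 - 5/P)
b(l) = 3 + (3 + l)/(-1 + l) (b(l) = 3 + (l + 3)/(-1 + l) = 3 + (3 + l)/(-1 + l))
(4*b(C(6)))*33 = (4*(4*((-5 - 1*6)/6)/(-1 + (-5 - 1*6)/6)))*33 = (4*(4*((-5 - 6)/6)/(-1 + (-5 - 6)/6)))*33 = (4*(4*((1/6)*(-11))/(-1 + (1/6)*(-11))))*33 = (4*(4*(-11/6)/(-1 - 11/6)))*33 = (4*(4*(-11/6)/(-17/6)))*33 = (4*(4*(-11/6)*(-6/17)))*33 = (4*(44/17))*33 = (176/17)*33 = 5808/17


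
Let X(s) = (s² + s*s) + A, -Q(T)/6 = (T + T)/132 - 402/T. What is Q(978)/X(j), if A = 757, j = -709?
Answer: -51664/601323789 ≈ -8.5917e-5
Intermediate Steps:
Q(T) = 2412/T - T/11 (Q(T) = -6*((T + T)/132 - 402/T) = -6*((2*T)*(1/132) - 402/T) = -6*(T/66 - 402/T) = -6*(-402/T + T/66) = 2412/T - T/11)
X(s) = 757 + 2*s² (X(s) = (s² + s*s) + 757 = (s² + s²) + 757 = 2*s² + 757 = 757 + 2*s²)
Q(978)/X(j) = (2412/978 - 1/11*978)/(757 + 2*(-709)²) = (2412*(1/978) - 978/11)/(757 + 2*502681) = (402/163 - 978/11)/(757 + 1005362) = -154992/1793/1006119 = -154992/1793*1/1006119 = -51664/601323789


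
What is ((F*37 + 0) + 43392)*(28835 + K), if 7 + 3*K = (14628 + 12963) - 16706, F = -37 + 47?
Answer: 1420558282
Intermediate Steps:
F = 10
K = 3626 (K = -7/3 + ((14628 + 12963) - 16706)/3 = -7/3 + (27591 - 16706)/3 = -7/3 + (⅓)*10885 = -7/3 + 10885/3 = 3626)
((F*37 + 0) + 43392)*(28835 + K) = ((10*37 + 0) + 43392)*(28835 + 3626) = ((370 + 0) + 43392)*32461 = (370 + 43392)*32461 = 43762*32461 = 1420558282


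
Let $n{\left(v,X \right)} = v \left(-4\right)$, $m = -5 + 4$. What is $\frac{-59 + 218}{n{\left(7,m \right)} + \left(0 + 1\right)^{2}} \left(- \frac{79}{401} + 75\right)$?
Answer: $- \frac{1589788}{3609} \approx -440.51$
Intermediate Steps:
$m = -1$
$n{\left(v,X \right)} = - 4 v$
$\frac{-59 + 218}{n{\left(7,m \right)} + \left(0 + 1\right)^{2}} \left(- \frac{79}{401} + 75\right) = \frac{-59 + 218}{\left(-4\right) 7 + \left(0 + 1\right)^{2}} \left(- \frac{79}{401} + 75\right) = \frac{159}{-28 + 1^{2}} \left(\left(-79\right) \frac{1}{401} + 75\right) = \frac{159}{-28 + 1} \left(- \frac{79}{401} + 75\right) = \frac{159}{-27} \cdot \frac{29996}{401} = 159 \left(- \frac{1}{27}\right) \frac{29996}{401} = \left(- \frac{53}{9}\right) \frac{29996}{401} = - \frac{1589788}{3609}$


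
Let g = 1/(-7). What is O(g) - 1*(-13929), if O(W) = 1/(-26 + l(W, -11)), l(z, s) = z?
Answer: 2549000/183 ≈ 13929.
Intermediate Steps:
g = -⅐ ≈ -0.14286
O(W) = 1/(-26 + W)
O(g) - 1*(-13929) = 1/(-26 - ⅐) - 1*(-13929) = 1/(-183/7) + 13929 = -7/183 + 13929 = 2549000/183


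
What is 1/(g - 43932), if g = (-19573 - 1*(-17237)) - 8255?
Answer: -1/54523 ≈ -1.8341e-5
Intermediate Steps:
g = -10591 (g = (-19573 + 17237) - 8255 = -2336 - 8255 = -10591)
1/(g - 43932) = 1/(-10591 - 43932) = 1/(-54523) = -1/54523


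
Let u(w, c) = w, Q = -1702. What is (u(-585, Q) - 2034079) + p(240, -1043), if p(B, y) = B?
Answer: -2034424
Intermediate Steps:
(u(-585, Q) - 2034079) + p(240, -1043) = (-585 - 2034079) + 240 = -2034664 + 240 = -2034424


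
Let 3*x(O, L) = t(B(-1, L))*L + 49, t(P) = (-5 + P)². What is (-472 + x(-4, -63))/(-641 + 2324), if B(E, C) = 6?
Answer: -130/459 ≈ -0.28322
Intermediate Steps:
x(O, L) = 49/3 + L/3 (x(O, L) = ((-5 + 6)²*L + 49)/3 = (1²*L + 49)/3 = (1*L + 49)/3 = (L + 49)/3 = (49 + L)/3 = 49/3 + L/3)
(-472 + x(-4, -63))/(-641 + 2324) = (-472 + (49/3 + (⅓)*(-63)))/(-641 + 2324) = (-472 + (49/3 - 21))/1683 = (-472 - 14/3)*(1/1683) = -1430/3*1/1683 = -130/459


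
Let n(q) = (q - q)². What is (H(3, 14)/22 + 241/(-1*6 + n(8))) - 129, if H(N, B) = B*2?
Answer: -11081/66 ≈ -167.89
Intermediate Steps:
H(N, B) = 2*B
n(q) = 0 (n(q) = 0² = 0)
(H(3, 14)/22 + 241/(-1*6 + n(8))) - 129 = ((2*14)/22 + 241/(-1*6 + 0)) - 129 = (28*(1/22) + 241/(-6 + 0)) - 129 = (14/11 + 241/(-6)) - 129 = (14/11 + 241*(-⅙)) - 129 = (14/11 - 241/6) - 129 = -2567/66 - 129 = -11081/66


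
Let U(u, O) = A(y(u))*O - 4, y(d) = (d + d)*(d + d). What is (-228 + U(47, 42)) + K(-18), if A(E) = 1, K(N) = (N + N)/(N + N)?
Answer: -189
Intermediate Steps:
y(d) = 4*d**2 (y(d) = (2*d)*(2*d) = 4*d**2)
K(N) = 1 (K(N) = (2*N)/((2*N)) = (2*N)*(1/(2*N)) = 1)
U(u, O) = -4 + O (U(u, O) = 1*O - 4 = O - 4 = -4 + O)
(-228 + U(47, 42)) + K(-18) = (-228 + (-4 + 42)) + 1 = (-228 + 38) + 1 = -190 + 1 = -189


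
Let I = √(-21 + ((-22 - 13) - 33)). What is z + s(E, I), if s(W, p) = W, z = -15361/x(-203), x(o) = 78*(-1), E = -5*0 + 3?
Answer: 15595/78 ≈ 199.94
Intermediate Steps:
E = 3 (E = 0 + 3 = 3)
I = I*√89 (I = √(-21 + (-35 - 33)) = √(-21 - 68) = √(-89) = I*√89 ≈ 9.434*I)
x(o) = -78
z = 15361/78 (z = -15361/(-78) = -15361*(-1/78) = 15361/78 ≈ 196.94)
z + s(E, I) = 15361/78 + 3 = 15595/78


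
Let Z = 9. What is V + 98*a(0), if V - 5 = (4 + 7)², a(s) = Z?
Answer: 1008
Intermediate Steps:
a(s) = 9
V = 126 (V = 5 + (4 + 7)² = 5 + 11² = 5 + 121 = 126)
V + 98*a(0) = 126 + 98*9 = 126 + 882 = 1008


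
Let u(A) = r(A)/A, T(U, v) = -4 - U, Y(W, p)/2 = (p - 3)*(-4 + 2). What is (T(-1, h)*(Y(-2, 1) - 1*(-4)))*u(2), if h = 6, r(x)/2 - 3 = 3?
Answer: -216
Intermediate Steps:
Y(W, p) = 12 - 4*p (Y(W, p) = 2*((p - 3)*(-4 + 2)) = 2*((-3 + p)*(-2)) = 2*(6 - 2*p) = 12 - 4*p)
r(x) = 12 (r(x) = 6 + 2*3 = 6 + 6 = 12)
u(A) = 12/A
(T(-1, h)*(Y(-2, 1) - 1*(-4)))*u(2) = ((-4 - 1*(-1))*((12 - 4*1) - 1*(-4)))*(12/2) = ((-4 + 1)*((12 - 4) + 4))*(12*(½)) = -3*(8 + 4)*6 = -3*12*6 = -36*6 = -216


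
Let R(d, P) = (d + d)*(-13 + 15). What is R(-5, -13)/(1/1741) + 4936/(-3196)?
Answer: -27822414/799 ≈ -34822.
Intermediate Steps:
R(d, P) = 4*d (R(d, P) = (2*d)*2 = 4*d)
R(-5, -13)/(1/1741) + 4936/(-3196) = (4*(-5))/(1/1741) + 4936/(-3196) = -20/1/1741 + 4936*(-1/3196) = -20*1741 - 1234/799 = -34820 - 1234/799 = -27822414/799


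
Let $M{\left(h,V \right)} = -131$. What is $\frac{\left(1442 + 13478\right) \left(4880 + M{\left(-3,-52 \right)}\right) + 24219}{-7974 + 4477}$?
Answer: $- \frac{70879299}{3497} \approx -20269.0$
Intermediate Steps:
$\frac{\left(1442 + 13478\right) \left(4880 + M{\left(-3,-52 \right)}\right) + 24219}{-7974 + 4477} = \frac{\left(1442 + 13478\right) \left(4880 - 131\right) + 24219}{-7974 + 4477} = \frac{14920 \cdot 4749 + 24219}{-3497} = \left(70855080 + 24219\right) \left(- \frac{1}{3497}\right) = 70879299 \left(- \frac{1}{3497}\right) = - \frac{70879299}{3497}$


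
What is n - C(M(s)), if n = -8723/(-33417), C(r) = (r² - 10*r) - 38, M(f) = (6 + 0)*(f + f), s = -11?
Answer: -625089679/33417 ≈ -18706.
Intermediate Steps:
M(f) = 12*f (M(f) = 6*(2*f) = 12*f)
C(r) = -38 + r² - 10*r
n = 8723/33417 (n = -8723*(-1/33417) = 8723/33417 ≈ 0.26103)
n - C(M(s)) = 8723/33417 - (-38 + (12*(-11))² - 120*(-11)) = 8723/33417 - (-38 + (-132)² - 10*(-132)) = 8723/33417 - (-38 + 17424 + 1320) = 8723/33417 - 1*18706 = 8723/33417 - 18706 = -625089679/33417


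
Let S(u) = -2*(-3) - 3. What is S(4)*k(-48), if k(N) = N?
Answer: -144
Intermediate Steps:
S(u) = 3 (S(u) = 6 - 3 = 3)
S(4)*k(-48) = 3*(-48) = -144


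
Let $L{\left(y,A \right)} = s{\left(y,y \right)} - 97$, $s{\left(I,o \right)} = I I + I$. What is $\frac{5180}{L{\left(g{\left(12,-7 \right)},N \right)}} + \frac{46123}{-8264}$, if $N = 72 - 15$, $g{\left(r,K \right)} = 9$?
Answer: $- \frac{6161483}{8264} \approx -745.58$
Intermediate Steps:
$s{\left(I,o \right)} = I + I^{2}$ ($s{\left(I,o \right)} = I^{2} + I = I + I^{2}$)
$N = 57$ ($N = 72 - 15 = 57$)
$L{\left(y,A \right)} = -97 + y \left(1 + y\right)$ ($L{\left(y,A \right)} = y \left(1 + y\right) - 97 = -97 + y \left(1 + y\right)$)
$\frac{5180}{L{\left(g{\left(12,-7 \right)},N \right)}} + \frac{46123}{-8264} = \frac{5180}{-97 + 9 \left(1 + 9\right)} + \frac{46123}{-8264} = \frac{5180}{-97 + 9 \cdot 10} + 46123 \left(- \frac{1}{8264}\right) = \frac{5180}{-97 + 90} - \frac{46123}{8264} = \frac{5180}{-7} - \frac{46123}{8264} = 5180 \left(- \frac{1}{7}\right) - \frac{46123}{8264} = -740 - \frac{46123}{8264} = - \frac{6161483}{8264}$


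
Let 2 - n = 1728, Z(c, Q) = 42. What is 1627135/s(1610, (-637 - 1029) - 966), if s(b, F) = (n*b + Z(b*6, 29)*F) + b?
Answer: -1627135/2887794 ≈ -0.56345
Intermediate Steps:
n = -1726 (n = 2 - 1*1728 = 2 - 1728 = -1726)
s(b, F) = -1725*b + 42*F (s(b, F) = (-1726*b + 42*F) + b = -1725*b + 42*F)
1627135/s(1610, (-637 - 1029) - 966) = 1627135/(-1725*1610 + 42*((-637 - 1029) - 966)) = 1627135/(-2777250 + 42*(-1666 - 966)) = 1627135/(-2777250 + 42*(-2632)) = 1627135/(-2777250 - 110544) = 1627135/(-2887794) = 1627135*(-1/2887794) = -1627135/2887794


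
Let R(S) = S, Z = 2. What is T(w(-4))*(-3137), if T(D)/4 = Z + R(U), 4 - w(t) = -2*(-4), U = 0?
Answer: -25096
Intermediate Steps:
w(t) = -4 (w(t) = 4 - (-2)*(-4) = 4 - 1*8 = 4 - 8 = -4)
T(D) = 8 (T(D) = 4*(2 + 0) = 4*2 = 8)
T(w(-4))*(-3137) = 8*(-3137) = -25096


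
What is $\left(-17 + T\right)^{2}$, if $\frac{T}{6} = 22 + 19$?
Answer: $52441$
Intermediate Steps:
$T = 246$ ($T = 6 \left(22 + 19\right) = 6 \cdot 41 = 246$)
$\left(-17 + T\right)^{2} = \left(-17 + 246\right)^{2} = 229^{2} = 52441$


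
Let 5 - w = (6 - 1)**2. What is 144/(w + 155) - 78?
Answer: -1154/15 ≈ -76.933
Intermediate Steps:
w = -20 (w = 5 - (6 - 1)**2 = 5 - 1*5**2 = 5 - 1*25 = 5 - 25 = -20)
144/(w + 155) - 78 = 144/(-20 + 155) - 78 = 144/135 - 78 = (1/135)*144 - 78 = 16/15 - 78 = -1154/15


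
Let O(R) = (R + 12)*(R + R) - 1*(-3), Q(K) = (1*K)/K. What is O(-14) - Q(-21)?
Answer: 58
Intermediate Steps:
Q(K) = 1 (Q(K) = K/K = 1)
O(R) = 3 + 2*R*(12 + R) (O(R) = (12 + R)*(2*R) + 3 = 2*R*(12 + R) + 3 = 3 + 2*R*(12 + R))
O(-14) - Q(-21) = (3 + 2*(-14)**2 + 24*(-14)) - 1*1 = (3 + 2*196 - 336) - 1 = (3 + 392 - 336) - 1 = 59 - 1 = 58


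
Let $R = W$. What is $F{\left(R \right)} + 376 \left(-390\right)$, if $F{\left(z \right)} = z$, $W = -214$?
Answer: $-146854$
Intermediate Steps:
$R = -214$
$F{\left(R \right)} + 376 \left(-390\right) = -214 + 376 \left(-390\right) = -214 - 146640 = -146854$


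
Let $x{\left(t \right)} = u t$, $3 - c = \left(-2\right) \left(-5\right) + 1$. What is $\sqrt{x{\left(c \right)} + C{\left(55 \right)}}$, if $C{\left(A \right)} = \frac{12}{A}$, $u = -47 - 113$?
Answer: $\frac{2 \sqrt{968165}}{55} \approx 35.78$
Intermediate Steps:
$c = -8$ ($c = 3 - \left(\left(-2\right) \left(-5\right) + 1\right) = 3 - \left(10 + 1\right) = 3 - 11 = -8$)
$u = -160$ ($u = -47 - 113 = -160$)
$x{\left(t \right)} = - 160 t$
$\sqrt{x{\left(c \right)} + C{\left(55 \right)}} = \sqrt{\left(-160\right) \left(-8\right) + \frac{12}{55}} = \sqrt{1280 + 12 \cdot \frac{1}{55}} = \sqrt{1280 + \frac{12}{55}} = \sqrt{\frac{70412}{55}} = \frac{2 \sqrt{968165}}{55}$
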